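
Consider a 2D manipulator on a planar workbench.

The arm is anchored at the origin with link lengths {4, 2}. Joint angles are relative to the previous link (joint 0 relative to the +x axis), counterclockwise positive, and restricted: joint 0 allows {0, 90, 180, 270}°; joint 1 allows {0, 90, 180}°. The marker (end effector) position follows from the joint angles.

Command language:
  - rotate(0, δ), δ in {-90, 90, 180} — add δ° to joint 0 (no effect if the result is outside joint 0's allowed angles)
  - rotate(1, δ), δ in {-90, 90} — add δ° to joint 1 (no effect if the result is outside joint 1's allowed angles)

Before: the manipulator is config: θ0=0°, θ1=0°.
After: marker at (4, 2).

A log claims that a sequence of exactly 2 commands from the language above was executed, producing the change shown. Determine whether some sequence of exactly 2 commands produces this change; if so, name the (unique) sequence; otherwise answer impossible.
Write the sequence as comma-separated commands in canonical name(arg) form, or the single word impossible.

key: order matters: swapping rotate(1, -90) and rotate(1, 90) lands elsewhere
initial: config: θ0=0°, θ1=0°
step 1 (rotate(1, -90)): config: θ0=0°, θ1=0°
step 2 (rotate(1, 90)): config: θ0=0°, θ1=90°
all 25 alternatives checked — unique.

rotate(1, -90), rotate(1, 90)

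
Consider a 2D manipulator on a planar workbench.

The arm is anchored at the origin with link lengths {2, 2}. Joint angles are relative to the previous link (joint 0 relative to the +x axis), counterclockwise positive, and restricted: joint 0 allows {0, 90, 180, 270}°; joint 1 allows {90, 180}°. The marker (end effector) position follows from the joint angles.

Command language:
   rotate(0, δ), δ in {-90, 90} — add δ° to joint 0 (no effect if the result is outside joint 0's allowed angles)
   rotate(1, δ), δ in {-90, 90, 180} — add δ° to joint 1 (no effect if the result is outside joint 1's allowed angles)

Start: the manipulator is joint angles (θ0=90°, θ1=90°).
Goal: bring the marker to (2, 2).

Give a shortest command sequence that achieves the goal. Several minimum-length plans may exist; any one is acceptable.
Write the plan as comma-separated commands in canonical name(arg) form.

from: joint angles (θ0=90°, θ1=90°)
t=1 rotate(0, -90) ⇒ joint angles (θ0=0°, θ1=90°)
no 0-step plan works, so 1 is optimal.

rotate(0, -90)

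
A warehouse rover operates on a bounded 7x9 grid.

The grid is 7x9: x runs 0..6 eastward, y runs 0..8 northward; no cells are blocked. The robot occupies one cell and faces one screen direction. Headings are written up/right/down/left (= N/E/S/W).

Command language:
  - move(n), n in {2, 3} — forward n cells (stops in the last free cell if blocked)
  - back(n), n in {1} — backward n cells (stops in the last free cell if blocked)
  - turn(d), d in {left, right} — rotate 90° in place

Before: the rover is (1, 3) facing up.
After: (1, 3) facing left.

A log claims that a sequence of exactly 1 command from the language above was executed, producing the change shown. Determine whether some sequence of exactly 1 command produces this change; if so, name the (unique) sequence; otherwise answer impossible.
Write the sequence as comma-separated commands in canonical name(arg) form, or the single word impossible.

turn(left)

key: parked at (1,3) the whole time — nothing moves the robot
start: (1, 3) facing up
step 1 (turn(left)): (1, 3) facing left
no rival 1-sequence matches.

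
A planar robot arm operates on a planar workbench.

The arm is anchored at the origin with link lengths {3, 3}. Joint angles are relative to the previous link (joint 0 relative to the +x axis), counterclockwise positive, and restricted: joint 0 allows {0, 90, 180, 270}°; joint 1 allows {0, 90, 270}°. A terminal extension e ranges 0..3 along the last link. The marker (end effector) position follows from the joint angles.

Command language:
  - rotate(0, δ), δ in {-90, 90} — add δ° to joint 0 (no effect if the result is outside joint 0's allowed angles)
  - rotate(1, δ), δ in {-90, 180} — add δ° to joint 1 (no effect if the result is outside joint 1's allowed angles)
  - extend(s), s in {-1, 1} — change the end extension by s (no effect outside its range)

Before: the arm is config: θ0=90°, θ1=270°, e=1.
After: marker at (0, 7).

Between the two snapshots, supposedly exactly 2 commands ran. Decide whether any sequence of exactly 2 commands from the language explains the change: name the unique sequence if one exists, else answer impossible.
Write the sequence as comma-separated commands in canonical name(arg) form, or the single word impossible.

rotate(1, 180), rotate(1, -90)

key: order matters: swapping rotate(1, 180) and rotate(1, -90) lands elsewhere
begin: config: θ0=90°, θ1=270°, e=1
1. rotate(1, 180) → config: θ0=90°, θ1=90°, e=1
2. rotate(1, -90) → config: θ0=90°, θ1=0°, e=1
uniquely the one of 36 2-step routes that fits.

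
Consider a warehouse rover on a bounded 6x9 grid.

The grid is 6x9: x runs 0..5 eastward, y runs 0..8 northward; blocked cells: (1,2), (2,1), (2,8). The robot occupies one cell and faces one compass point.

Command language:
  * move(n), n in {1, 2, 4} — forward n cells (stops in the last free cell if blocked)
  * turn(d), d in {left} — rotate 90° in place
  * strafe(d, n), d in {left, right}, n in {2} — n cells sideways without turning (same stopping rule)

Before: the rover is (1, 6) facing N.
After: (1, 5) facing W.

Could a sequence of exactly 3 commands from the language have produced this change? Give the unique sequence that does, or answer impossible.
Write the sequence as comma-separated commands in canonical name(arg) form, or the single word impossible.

key: cell and facing (now W) both changed — the 3 commands mix motion and turning
start: (1, 6) facing N
[1] after move(1): (1, 7) facing N
[2] after turn(left): (1, 7) facing W
[3] after strafe(left, 2): (1, 5) facing W
no other 3-command option fits: unique.

move(1), turn(left), strafe(left, 2)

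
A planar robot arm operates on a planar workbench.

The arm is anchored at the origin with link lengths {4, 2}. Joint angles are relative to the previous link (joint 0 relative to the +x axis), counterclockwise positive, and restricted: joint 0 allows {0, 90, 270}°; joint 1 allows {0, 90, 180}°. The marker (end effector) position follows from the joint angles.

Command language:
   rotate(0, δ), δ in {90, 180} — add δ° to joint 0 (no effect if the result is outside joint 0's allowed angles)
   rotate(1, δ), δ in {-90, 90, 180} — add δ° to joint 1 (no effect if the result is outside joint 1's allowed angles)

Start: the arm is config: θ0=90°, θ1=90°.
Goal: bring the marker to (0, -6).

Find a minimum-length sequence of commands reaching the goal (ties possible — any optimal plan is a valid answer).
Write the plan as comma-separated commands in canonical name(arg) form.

rotate(1, -90), rotate(0, 180)

start: config: θ0=90°, θ1=90°
t=1 rotate(1, -90) ⇒ config: θ0=90°, θ1=0°
t=2 rotate(0, 180) ⇒ config: θ0=270°, θ1=0°
no 1-step plan works, so 2 is optimal.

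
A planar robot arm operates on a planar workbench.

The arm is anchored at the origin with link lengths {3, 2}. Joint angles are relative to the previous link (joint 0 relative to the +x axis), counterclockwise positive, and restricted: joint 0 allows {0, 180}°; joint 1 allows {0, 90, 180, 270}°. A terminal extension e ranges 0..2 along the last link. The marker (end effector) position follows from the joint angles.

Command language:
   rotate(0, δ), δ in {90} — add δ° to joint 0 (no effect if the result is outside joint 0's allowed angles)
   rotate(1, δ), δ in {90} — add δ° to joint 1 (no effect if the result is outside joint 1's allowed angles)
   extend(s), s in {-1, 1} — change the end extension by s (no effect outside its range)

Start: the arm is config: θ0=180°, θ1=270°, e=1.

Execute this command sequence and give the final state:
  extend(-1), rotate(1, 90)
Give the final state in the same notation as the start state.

config: θ0=180°, θ1=0°, e=0

t0: config: θ0=180°, θ1=270°, e=1
t=1 extend(-1) ⇒ config: θ0=180°, θ1=270°, e=0
t=2 rotate(1, 90) ⇒ config: θ0=180°, θ1=0°, e=0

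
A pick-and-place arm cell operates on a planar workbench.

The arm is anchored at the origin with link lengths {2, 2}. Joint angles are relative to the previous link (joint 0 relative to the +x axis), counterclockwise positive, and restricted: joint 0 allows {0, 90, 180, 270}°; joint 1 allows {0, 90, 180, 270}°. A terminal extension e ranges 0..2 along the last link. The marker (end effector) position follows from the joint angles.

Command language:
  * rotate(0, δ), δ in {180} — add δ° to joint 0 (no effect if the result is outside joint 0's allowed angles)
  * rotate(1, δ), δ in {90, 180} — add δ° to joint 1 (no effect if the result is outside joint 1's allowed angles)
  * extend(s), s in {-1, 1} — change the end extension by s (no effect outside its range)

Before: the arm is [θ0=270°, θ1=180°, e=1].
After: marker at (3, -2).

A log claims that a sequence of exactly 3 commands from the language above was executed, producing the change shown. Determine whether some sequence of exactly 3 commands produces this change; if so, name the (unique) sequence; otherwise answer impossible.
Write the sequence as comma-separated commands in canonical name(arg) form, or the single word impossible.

initial: [θ0=270°, θ1=180°, e=1]
step 1 (rotate(1, 90)): [θ0=270°, θ1=270°, e=1]
step 2 (rotate(1, 90)): [θ0=270°, θ1=0°, e=1]
step 3 (rotate(1, 90)): [θ0=270°, θ1=90°, e=1]
no rival 3-sequence matches.

rotate(1, 90), rotate(1, 90), rotate(1, 90)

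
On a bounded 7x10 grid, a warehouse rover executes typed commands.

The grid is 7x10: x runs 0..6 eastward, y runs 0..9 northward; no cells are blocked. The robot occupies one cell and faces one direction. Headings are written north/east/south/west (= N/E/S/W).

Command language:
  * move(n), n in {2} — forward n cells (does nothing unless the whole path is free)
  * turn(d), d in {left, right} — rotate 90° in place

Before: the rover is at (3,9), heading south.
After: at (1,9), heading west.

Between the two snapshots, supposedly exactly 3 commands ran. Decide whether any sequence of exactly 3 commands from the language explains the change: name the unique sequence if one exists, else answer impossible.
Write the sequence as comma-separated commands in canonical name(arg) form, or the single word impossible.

key: running move(2) before turn(right) would end elsewhere — order is forced
begin: at (3,9), heading south
step 1 (turn(right)): at (3,9), heading west
step 2 (move(2)): at (1,9), heading west
step 3 (move(2)): at (1,9), heading west
no rival 3-sequence matches.

turn(right), move(2), move(2)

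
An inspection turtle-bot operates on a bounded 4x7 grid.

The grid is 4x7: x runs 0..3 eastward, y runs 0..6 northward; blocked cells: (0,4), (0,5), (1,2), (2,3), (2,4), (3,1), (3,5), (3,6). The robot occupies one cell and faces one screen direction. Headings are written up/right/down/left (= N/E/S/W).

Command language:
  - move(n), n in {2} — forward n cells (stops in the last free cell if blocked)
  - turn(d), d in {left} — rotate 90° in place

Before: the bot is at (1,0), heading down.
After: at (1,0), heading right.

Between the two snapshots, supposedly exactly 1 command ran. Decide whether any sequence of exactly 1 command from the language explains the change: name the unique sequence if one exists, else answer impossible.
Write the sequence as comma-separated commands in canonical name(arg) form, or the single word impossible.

key: parked at (1,0) the whole time — nothing moves the robot
start: at (1,0), heading down
t=1 turn(left) ⇒ at (1,0), heading right
all 2 alternatives checked — unique.

turn(left)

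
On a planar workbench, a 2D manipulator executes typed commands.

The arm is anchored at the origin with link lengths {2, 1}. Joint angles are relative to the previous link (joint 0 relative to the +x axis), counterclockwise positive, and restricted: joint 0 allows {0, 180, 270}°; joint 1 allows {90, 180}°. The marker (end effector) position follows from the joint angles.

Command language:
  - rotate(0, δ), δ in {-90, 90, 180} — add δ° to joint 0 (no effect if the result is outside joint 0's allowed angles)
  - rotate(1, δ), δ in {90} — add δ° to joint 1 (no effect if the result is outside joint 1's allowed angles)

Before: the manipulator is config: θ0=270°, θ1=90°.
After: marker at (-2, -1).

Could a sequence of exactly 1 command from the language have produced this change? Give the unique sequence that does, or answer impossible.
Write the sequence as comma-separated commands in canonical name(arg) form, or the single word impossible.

rotate(0, -90)

initial: config: θ0=270°, θ1=90°
t=1 rotate(0, -90) ⇒ config: θ0=180°, θ1=90°
no rival 1-sequence matches.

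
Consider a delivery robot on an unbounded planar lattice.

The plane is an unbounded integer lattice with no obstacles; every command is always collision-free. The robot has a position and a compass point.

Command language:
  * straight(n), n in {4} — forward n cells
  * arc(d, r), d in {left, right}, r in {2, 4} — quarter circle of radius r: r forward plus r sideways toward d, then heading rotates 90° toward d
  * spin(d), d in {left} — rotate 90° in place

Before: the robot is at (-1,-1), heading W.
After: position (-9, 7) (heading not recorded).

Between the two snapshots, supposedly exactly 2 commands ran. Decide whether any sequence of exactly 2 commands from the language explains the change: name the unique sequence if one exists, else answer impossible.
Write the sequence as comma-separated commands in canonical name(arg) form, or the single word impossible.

arc(right, 4), arc(left, 4)

key: running arc(left, 4) before arc(right, 4) would end elsewhere — order is forced
start: at (-1,-1), heading W
t=1 arc(right, 4) ⇒ at (-5,3), heading N
t=2 arc(left, 4) ⇒ at (-9,7), heading W
uniquely the one of 36 2-step routes that fits.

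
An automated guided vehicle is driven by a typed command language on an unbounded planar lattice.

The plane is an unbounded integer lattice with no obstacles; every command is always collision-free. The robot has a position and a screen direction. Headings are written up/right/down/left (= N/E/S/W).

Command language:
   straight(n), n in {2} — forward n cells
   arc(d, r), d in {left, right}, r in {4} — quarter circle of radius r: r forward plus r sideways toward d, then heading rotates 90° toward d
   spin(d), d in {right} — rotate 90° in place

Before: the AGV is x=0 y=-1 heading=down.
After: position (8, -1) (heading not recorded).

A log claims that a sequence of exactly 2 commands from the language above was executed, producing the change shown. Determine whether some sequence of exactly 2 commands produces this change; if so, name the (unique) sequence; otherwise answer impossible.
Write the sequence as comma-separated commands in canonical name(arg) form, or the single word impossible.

arc(left, 4), arc(left, 4)

begin: x=0 y=-1 heading=down
t=1 arc(left, 4) ⇒ x=4 y=-5 heading=right
t=2 arc(left, 4) ⇒ x=8 y=-1 heading=up
uniquely the one of 16 2-step routes that fits.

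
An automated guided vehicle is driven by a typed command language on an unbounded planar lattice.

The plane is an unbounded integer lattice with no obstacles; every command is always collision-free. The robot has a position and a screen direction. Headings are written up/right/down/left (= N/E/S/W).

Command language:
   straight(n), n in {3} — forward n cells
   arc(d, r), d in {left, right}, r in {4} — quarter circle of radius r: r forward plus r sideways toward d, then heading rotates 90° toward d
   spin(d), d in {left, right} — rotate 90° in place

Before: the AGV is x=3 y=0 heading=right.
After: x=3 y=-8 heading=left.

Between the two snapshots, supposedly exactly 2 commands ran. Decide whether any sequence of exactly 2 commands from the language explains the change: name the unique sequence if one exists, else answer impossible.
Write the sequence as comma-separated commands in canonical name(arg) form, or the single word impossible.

key: position moved to (3,-8) AND the heading swung to W — translation plus rotation needed
begin: x=3 y=0 heading=right
t=1 arc(right, 4) ⇒ x=7 y=-4 heading=down
t=2 arc(right, 4) ⇒ x=3 y=-8 heading=left
all 25 alternatives checked — unique.

arc(right, 4), arc(right, 4)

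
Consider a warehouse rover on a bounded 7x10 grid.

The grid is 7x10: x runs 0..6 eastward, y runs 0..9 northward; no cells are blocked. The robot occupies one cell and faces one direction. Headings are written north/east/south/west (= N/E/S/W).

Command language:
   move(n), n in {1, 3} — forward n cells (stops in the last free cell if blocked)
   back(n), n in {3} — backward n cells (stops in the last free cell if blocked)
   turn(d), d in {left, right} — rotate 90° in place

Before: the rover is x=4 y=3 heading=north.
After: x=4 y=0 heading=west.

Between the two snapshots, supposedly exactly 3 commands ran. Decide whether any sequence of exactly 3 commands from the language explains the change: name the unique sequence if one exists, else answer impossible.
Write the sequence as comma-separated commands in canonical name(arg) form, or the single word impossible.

key: order matters: swapping back(3) and turn(left) lands elsewhere
t0: x=4 y=3 heading=north
t=1 back(3) ⇒ x=4 y=0 heading=north
t=2 back(3) ⇒ x=4 y=0 heading=north
t=3 turn(left) ⇒ x=4 y=0 heading=west
all 125 alternatives checked — unique.

back(3), back(3), turn(left)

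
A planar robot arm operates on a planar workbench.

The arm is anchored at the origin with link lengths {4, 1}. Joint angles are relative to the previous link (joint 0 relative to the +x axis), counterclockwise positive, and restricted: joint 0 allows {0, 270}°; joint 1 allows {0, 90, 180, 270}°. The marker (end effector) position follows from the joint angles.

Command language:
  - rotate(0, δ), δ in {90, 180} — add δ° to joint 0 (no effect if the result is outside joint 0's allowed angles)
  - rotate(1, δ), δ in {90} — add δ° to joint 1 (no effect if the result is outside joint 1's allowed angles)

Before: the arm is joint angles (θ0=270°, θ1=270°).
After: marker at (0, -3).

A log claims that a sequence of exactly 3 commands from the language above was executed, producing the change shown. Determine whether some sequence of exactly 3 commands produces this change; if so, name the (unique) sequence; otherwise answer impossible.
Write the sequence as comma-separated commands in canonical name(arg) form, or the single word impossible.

start: joint angles (θ0=270°, θ1=270°)
t=1 rotate(1, 90) ⇒ joint angles (θ0=270°, θ1=0°)
t=2 rotate(1, 90) ⇒ joint angles (θ0=270°, θ1=90°)
t=3 rotate(1, 90) ⇒ joint angles (θ0=270°, θ1=180°)
all 27 alternatives checked — unique.

rotate(1, 90), rotate(1, 90), rotate(1, 90)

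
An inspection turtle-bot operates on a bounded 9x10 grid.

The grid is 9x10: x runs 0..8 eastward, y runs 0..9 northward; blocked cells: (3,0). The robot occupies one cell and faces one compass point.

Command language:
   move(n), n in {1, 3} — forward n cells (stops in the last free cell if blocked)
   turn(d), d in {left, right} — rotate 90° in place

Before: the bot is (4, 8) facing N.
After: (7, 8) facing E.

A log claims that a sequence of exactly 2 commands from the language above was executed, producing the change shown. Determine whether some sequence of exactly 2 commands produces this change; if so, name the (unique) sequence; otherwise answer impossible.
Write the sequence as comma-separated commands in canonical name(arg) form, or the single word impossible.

turn(right), move(3)

key: cell and facing (now E) both changed — the 2 commands mix motion and turning
initial: (4, 8) facing N
step 1 (turn(right)): (4, 8) facing E
step 2 (move(3)): (7, 8) facing E
uniquely the one of 16 2-step routes that fits.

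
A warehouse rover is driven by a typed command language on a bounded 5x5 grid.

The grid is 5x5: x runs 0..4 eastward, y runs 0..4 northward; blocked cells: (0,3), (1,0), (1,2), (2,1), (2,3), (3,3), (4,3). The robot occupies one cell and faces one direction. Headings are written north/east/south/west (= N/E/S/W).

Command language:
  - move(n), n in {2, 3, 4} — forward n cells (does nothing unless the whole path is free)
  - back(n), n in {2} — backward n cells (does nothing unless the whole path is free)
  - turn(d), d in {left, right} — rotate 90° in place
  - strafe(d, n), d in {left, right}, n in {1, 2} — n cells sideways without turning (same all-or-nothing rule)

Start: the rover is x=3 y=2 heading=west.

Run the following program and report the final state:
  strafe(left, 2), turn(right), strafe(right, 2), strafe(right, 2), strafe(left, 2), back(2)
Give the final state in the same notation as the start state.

x=3 y=0 heading=north

start: x=3 y=2 heading=west
1. strafe(left, 2) → x=3 y=0 heading=west
2. turn(right) → x=3 y=0 heading=north
3. strafe(right, 2) → x=3 y=0 heading=north
4. strafe(right, 2) → x=3 y=0 heading=north
5. strafe(left, 2) → x=3 y=0 heading=north
6. back(2) → x=3 y=0 heading=north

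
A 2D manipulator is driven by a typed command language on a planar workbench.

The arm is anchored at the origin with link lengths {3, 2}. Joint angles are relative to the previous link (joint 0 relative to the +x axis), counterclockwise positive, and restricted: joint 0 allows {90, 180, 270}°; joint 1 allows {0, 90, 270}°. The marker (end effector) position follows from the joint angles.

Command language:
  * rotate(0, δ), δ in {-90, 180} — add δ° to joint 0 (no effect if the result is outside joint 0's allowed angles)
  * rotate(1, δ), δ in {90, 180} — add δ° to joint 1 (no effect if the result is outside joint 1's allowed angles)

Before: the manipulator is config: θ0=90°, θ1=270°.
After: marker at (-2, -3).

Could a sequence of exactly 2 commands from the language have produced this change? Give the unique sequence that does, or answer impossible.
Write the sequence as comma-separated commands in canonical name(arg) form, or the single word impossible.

key: running rotate(0, 180) before rotate(0, -90) would end elsewhere — order is forced
t0: config: θ0=90°, θ1=270°
1. rotate(0, -90) → config: θ0=90°, θ1=270°
2. rotate(0, 180) → config: θ0=270°, θ1=270°
all 16 alternatives checked — unique.

rotate(0, -90), rotate(0, 180)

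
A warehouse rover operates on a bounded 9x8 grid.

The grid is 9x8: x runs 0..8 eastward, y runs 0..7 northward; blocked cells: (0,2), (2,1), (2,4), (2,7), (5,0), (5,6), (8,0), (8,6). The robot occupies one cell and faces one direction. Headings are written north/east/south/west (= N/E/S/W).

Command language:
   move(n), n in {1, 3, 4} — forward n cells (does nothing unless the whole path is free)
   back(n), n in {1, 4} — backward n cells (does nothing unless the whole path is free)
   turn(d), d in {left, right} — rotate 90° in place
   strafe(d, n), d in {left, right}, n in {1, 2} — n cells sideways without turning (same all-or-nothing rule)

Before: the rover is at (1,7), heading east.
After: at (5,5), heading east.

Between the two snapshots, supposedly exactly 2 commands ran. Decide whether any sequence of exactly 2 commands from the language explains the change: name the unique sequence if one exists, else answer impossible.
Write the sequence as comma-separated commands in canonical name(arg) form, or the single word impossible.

key: running move(4) before strafe(right, 2) would end elsewhere — order is forced
initial: at (1,7), heading east
t=1 strafe(right, 2) ⇒ at (1,5), heading east
t=2 move(4) ⇒ at (5,5), heading east
no rival 2-sequence matches.

strafe(right, 2), move(4)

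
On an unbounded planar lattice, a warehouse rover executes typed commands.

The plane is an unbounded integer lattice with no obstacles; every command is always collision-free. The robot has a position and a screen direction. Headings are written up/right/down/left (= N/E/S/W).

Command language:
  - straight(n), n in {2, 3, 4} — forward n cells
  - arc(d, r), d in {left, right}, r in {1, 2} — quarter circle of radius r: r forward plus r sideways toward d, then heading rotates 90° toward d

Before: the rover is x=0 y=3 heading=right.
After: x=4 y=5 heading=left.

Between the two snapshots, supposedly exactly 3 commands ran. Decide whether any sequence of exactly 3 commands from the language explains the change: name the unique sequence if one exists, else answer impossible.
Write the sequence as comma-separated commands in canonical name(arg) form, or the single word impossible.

key: cell and facing (now W) both changed — the 3 commands mix motion and turning
start: x=0 y=3 heading=right
1. straight(4) → x=4 y=3 heading=right
2. arc(left, 1) → x=5 y=4 heading=up
3. arc(left, 1) → x=4 y=5 heading=left
all 343 alternatives checked — unique.

straight(4), arc(left, 1), arc(left, 1)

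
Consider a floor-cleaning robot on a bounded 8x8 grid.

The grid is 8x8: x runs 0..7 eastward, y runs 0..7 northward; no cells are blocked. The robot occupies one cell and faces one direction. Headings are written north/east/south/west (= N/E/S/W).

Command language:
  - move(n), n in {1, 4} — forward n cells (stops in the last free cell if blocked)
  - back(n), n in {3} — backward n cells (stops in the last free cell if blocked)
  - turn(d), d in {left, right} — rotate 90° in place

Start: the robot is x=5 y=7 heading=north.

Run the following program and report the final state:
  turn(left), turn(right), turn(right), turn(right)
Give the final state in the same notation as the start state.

initial: x=5 y=7 heading=north
step 1 (turn(left)): x=5 y=7 heading=west
step 2 (turn(right)): x=5 y=7 heading=north
step 3 (turn(right)): x=5 y=7 heading=east
step 4 (turn(right)): x=5 y=7 heading=south

x=5 y=7 heading=south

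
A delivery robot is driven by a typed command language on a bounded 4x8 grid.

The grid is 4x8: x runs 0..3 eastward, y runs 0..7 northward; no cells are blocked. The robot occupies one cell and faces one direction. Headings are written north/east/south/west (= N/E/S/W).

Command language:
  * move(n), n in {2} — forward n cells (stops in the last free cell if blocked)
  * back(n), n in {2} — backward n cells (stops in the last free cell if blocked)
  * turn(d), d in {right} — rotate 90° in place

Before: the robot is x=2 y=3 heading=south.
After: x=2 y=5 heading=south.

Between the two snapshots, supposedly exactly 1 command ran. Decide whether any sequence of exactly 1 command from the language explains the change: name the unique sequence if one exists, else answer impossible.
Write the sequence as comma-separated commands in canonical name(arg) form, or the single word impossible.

back(2)

key: still facing S — the one step turns nothing
t0: x=2 y=3 heading=south
1. back(2) → x=2 y=5 heading=south
no other 1-command option fits: unique.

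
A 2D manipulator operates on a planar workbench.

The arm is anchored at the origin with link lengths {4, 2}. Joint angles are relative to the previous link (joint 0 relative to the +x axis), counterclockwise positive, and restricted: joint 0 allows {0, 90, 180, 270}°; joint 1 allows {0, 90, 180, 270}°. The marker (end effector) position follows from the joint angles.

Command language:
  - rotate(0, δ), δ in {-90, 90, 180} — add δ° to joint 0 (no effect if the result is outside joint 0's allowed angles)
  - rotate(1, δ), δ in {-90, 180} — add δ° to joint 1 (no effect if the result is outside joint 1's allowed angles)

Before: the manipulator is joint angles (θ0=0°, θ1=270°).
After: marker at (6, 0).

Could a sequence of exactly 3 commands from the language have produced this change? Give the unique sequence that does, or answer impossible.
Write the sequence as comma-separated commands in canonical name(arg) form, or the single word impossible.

begin: joint angles (θ0=0°, θ1=270°)
step 1 (rotate(1, -90)): joint angles (θ0=0°, θ1=180°)
step 2 (rotate(1, -90)): joint angles (θ0=0°, θ1=90°)
step 3 (rotate(1, -90)): joint angles (θ0=0°, θ1=0°)
uniquely the one of 125 3-step routes that fits.

rotate(1, -90), rotate(1, -90), rotate(1, -90)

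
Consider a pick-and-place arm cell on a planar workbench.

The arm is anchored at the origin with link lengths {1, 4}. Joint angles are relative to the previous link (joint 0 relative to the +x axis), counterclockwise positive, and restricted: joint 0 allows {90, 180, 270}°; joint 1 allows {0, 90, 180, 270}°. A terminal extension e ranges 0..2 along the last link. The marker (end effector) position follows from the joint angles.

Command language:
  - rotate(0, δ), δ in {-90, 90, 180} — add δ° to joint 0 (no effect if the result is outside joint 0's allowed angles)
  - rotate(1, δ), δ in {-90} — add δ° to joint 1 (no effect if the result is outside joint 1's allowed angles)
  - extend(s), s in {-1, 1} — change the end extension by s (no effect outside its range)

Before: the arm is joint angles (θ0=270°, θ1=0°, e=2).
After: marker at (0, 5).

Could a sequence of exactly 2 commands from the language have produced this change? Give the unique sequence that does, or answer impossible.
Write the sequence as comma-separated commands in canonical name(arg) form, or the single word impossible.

start: joint angles (θ0=270°, θ1=0°, e=2)
1. rotate(1, -90) → joint angles (θ0=270°, θ1=270°, e=2)
2. rotate(1, -90) → joint angles (θ0=270°, θ1=180°, e=2)
no other 2-command option fits: unique.

rotate(1, -90), rotate(1, -90)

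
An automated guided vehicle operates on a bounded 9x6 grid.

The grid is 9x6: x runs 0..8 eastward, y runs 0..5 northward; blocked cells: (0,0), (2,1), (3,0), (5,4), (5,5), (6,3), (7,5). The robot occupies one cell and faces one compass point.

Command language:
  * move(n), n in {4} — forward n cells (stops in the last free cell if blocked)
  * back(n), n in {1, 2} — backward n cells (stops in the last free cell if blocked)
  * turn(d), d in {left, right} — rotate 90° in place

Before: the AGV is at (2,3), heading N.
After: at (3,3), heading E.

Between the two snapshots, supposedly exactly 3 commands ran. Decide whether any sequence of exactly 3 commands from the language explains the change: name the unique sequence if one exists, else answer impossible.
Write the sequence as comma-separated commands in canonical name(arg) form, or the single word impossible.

key: cell and facing (now E) both changed — the 3 commands mix motion and turning
t0: at (2,3), heading N
[1] after turn(right): at (2,3), heading E
[2] after move(4): at (5,3), heading E
[3] after back(2): at (3,3), heading E
no other 3-command option fits: unique.

turn(right), move(4), back(2)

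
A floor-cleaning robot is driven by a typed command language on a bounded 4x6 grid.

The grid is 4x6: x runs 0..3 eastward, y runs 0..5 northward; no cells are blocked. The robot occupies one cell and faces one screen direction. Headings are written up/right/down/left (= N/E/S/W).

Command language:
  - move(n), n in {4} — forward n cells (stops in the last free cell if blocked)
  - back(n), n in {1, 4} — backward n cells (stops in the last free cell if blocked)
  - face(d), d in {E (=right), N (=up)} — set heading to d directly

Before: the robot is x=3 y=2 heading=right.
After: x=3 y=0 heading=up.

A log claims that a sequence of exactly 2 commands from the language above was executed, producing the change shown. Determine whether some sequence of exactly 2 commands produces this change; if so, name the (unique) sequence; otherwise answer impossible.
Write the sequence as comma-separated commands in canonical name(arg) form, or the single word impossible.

key: position moved to (3,0) AND the heading swung to N — translation plus rotation needed
t0: x=3 y=2 heading=right
t=1 face(N) ⇒ x=3 y=2 heading=up
t=2 back(4) ⇒ x=3 y=0 heading=up
uniquely the one of 25 2-step routes that fits.

face(N), back(4)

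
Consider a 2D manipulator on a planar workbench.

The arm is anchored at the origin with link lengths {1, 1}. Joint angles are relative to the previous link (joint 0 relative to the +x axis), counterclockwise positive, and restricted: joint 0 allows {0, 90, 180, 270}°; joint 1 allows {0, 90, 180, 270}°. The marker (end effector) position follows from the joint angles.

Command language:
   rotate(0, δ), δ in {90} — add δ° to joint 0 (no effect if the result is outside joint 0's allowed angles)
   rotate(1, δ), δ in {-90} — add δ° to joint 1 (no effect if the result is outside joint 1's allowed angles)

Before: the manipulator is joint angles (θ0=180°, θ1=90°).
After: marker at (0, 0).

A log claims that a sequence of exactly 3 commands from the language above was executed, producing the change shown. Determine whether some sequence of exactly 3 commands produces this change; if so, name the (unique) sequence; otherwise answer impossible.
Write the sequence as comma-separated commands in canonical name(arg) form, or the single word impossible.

begin: joint angles (θ0=180°, θ1=90°)
[1] after rotate(1, -90): joint angles (θ0=180°, θ1=0°)
[2] after rotate(1, -90): joint angles (θ0=180°, θ1=270°)
[3] after rotate(1, -90): joint angles (θ0=180°, θ1=180°)
uniquely the one of 8 3-step routes that fits.

rotate(1, -90), rotate(1, -90), rotate(1, -90)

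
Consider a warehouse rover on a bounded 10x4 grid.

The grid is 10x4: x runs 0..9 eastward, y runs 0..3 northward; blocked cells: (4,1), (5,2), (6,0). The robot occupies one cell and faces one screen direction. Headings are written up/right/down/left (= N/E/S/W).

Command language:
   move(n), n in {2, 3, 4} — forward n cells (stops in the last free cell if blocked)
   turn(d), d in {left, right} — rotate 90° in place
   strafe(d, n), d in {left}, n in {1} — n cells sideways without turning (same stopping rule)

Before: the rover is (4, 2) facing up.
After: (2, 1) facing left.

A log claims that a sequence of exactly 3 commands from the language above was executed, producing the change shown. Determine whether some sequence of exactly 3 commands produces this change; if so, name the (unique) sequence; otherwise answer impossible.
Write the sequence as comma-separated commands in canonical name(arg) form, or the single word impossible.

key: running strafe(left, 1) before turn(left) would end elsewhere — order is forced
initial: (4, 2) facing up
[1] after turn(left): (4, 2) facing left
[2] after move(2): (2, 2) facing left
[3] after strafe(left, 1): (2, 1) facing left
uniquely the one of 216 3-step routes that fits.

turn(left), move(2), strafe(left, 1)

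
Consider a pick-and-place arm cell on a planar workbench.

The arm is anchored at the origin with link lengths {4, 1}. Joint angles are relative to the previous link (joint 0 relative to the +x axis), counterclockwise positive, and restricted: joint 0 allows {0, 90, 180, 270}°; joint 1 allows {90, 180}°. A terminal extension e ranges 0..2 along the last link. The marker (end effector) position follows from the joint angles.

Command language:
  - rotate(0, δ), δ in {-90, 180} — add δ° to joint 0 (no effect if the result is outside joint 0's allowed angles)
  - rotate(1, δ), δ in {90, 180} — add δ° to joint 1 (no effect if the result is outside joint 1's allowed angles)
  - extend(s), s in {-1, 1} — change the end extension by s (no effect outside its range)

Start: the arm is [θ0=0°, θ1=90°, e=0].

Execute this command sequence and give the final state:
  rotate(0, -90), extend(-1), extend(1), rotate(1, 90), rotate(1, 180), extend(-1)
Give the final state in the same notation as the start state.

t0: [θ0=0°, θ1=90°, e=0]
step 1 (rotate(0, -90)): [θ0=270°, θ1=90°, e=0]
step 2 (extend(-1)): [θ0=270°, θ1=90°, e=0]
step 3 (extend(1)): [θ0=270°, θ1=90°, e=1]
step 4 (rotate(1, 90)): [θ0=270°, θ1=180°, e=1]
step 5 (rotate(1, 180)): [θ0=270°, θ1=180°, e=1]
step 6 (extend(-1)): [θ0=270°, θ1=180°, e=0]

[θ0=270°, θ1=180°, e=0]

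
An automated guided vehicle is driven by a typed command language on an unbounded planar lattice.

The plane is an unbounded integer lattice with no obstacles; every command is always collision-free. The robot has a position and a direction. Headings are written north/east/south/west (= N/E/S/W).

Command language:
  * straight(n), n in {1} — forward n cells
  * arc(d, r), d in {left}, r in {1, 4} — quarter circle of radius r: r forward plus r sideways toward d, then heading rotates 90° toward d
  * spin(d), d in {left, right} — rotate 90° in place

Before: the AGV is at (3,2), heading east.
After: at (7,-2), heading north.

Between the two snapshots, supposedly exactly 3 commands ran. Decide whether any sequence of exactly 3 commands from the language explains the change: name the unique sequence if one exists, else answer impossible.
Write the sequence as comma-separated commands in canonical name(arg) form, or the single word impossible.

key: position moved to (7,-2) AND the heading swung to N — translation plus rotation needed
start: at (3,2), heading east
[1] after spin(right): at (3,2), heading south
[2] after arc(left, 4): at (7,-2), heading east
[3] after spin(left): at (7,-2), heading north
uniquely the one of 125 3-step routes that fits.

spin(right), arc(left, 4), spin(left)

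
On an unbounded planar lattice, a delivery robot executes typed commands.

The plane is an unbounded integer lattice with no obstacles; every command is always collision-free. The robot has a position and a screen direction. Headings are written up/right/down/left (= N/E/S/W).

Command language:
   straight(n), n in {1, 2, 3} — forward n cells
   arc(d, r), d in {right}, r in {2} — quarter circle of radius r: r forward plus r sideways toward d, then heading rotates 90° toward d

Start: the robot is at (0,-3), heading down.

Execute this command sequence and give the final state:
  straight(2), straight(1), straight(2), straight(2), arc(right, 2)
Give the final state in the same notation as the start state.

begin: at (0,-3), heading down
[1] after straight(2): at (0,-5), heading down
[2] after straight(1): at (0,-6), heading down
[3] after straight(2): at (0,-8), heading down
[4] after straight(2): at (0,-10), heading down
[5] after arc(right, 2): at (-2,-12), heading left

at (-2,-12), heading left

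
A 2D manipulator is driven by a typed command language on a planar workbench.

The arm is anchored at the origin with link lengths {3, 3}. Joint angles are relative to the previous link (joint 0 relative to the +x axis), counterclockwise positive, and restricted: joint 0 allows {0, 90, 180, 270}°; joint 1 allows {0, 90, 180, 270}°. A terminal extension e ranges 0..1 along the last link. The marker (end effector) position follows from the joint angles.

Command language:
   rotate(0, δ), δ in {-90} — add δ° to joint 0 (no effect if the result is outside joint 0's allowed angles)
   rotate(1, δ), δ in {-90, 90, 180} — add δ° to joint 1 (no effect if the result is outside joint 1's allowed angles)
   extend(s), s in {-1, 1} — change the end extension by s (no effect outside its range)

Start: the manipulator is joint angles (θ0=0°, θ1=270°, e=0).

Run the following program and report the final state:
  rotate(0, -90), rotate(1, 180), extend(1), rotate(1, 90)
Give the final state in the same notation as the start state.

joint angles (θ0=270°, θ1=180°, e=1)

from: joint angles (θ0=0°, θ1=270°, e=0)
step 1 (rotate(0, -90)): joint angles (θ0=270°, θ1=270°, e=0)
step 2 (rotate(1, 180)): joint angles (θ0=270°, θ1=90°, e=0)
step 3 (extend(1)): joint angles (θ0=270°, θ1=90°, e=1)
step 4 (rotate(1, 90)): joint angles (θ0=270°, θ1=180°, e=1)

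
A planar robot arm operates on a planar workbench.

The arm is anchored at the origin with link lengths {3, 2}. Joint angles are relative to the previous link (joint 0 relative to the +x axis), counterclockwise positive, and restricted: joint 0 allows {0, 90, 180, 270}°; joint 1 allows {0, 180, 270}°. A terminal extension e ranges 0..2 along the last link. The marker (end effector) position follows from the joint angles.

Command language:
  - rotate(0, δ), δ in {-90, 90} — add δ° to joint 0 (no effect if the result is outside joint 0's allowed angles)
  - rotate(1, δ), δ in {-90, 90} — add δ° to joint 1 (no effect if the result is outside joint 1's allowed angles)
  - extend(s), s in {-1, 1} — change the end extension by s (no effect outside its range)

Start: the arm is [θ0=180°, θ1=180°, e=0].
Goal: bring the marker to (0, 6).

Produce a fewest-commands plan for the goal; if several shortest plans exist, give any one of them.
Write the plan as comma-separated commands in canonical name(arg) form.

rotate(0, -90), extend(1), rotate(1, 90), rotate(1, 90)

start: [θ0=180°, θ1=180°, e=0]
t=1 rotate(0, -90) ⇒ [θ0=90°, θ1=180°, e=0]
t=2 extend(1) ⇒ [θ0=90°, θ1=180°, e=1]
t=3 rotate(1, 90) ⇒ [θ0=90°, θ1=270°, e=1]
t=4 rotate(1, 90) ⇒ [θ0=90°, θ1=0°, e=1]
nothing shorter than 4 reaches the goal.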